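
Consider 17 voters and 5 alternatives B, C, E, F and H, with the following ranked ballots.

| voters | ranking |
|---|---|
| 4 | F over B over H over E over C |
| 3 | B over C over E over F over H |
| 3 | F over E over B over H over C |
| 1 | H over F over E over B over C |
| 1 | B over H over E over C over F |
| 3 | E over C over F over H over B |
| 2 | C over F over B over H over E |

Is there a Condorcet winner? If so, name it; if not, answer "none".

Pairwise majorities:
B vs C: 4+3+3+1+1 = 12 for B, 5 for C — B by 12–5.
B vs E: B, 10–7.
B vs F: F wins 13–4.
B vs H: B preferred on 4+3+3+1+2 = 13 ballots; B wins 13–4.
C vs E: E, 12–5.
C vs F: C preferred on 3+1+3+2 = 9 ballots; C wins 9–8.
C vs H: C preferred on 3+3+2 = 8 ballots; H wins 9–8.
E–F: F 10–7.
E–H: E 9–8.
F vs H: F wins 15–2.
Each alternative drops at least one matchup (B loses to F; C loses to B; E loses to B; F loses to C; H loses to B); the cycle B beats C beats F beats B rules out a Condorcet winner.

none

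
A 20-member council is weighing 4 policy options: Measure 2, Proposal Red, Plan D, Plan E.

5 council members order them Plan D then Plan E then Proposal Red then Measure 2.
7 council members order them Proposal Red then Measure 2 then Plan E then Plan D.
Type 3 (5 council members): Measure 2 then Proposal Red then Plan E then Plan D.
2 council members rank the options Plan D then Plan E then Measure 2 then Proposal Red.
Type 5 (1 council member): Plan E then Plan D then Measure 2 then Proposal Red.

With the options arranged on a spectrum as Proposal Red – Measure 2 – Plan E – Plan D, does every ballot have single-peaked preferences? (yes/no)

no

Axis positions: Proposal Red=1, Measure 2=2, Plan E=3, Plan D=4.
Type 1: ranking walks positions 4-3-1-2; Proposal Red is ranked above Measure 2 even though Measure 2 lies between Proposal Red and the peak Plan D on the axis — preferences dip and rise again. Not single-peaked.
Type 2 (peak Proposal Red at position 1): ranking walks positions 1-2-3-4, expanding outward from the peak — single-peaked.
Type 3 (peak Measure 2 at position 2): ranking walks positions 2-1-3-4, expanding outward from the peak — single-peaked.
Type 4 (peak Plan D at position 4): ranking walks positions 4-3-2-1, expanding outward from the peak — single-peaked.
Type 5 (peak Plan E at position 3): ranking walks positions 3-4-2-1, expanding outward from the peak — single-peaked.
Type 1 violates single-peakedness, so the profile is not single-peaked on this axis.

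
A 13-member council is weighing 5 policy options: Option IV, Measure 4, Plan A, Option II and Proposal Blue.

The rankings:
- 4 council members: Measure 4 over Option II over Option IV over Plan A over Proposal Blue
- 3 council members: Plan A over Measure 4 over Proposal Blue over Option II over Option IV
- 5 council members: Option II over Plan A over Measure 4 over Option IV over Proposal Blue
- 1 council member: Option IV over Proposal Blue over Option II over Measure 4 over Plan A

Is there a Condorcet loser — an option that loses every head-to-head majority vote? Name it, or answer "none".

Proposal Blue

Head-to-head results (13 council members):
Option IV vs Measure 4: Measure 4 wins 12–1.
Option IV–Plan A: Plan A 8–5.
Option IV vs Option II: Option II wins 12–1.
Option IV vs Proposal Blue: Option IV wins 10–3.
Measure 4 vs Plan A: 4+1 = 5 for Measure 4, 8 for Plan A — Plan A by 8–5.
Measure 4 vs Option II: Measure 4, 7–6.
Measure 4 vs Proposal Blue: Measure 4, 12–1.
Plan A vs Option II: 3 to 10, Option II.
Plan A vs Proposal Blue: Plan A, 12–1.
Option II vs Proposal Blue: Option II wins 9–4.
Proposal Blue is beaten in every head-to-head and is the Condorcet loser.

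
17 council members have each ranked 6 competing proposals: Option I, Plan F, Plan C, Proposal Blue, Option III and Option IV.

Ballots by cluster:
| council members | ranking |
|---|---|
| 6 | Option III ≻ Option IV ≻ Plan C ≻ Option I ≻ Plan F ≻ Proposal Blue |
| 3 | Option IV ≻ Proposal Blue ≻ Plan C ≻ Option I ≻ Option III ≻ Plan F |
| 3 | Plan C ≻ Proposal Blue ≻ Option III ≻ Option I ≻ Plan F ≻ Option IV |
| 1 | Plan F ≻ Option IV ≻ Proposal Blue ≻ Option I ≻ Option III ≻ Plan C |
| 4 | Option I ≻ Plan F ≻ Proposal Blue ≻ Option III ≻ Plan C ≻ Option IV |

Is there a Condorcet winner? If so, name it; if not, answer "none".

none

Check each pair by majority over 17 ballots:
Option I–Plan F: Option I 16–1.
Option I–Plan C: Plan C 12–5.
Option I–Proposal Blue: Option I 10–7.
Option I–Option III: Option III 9–8.
Option I–Option IV: Option IV 10–7.
Plan F vs Plan C: Plan C, 12–5.
Plan F vs Proposal Blue: Plan F, 11–6.
Plan F–Option III: Option III 12–5.
Plan F vs Option IV: Option IV wins 9–8.
Plan C vs Proposal Blue: Plan C wins 9–8.
Plan C vs Option III: Option III, 11–6.
Plan C vs Option IV: Option IV wins 10–7.
Proposal Blue vs Option III: Proposal Blue, 11–6.
Proposal Blue vs Option IV: Option IV, 10–7.
Option III vs Option IV: Option III, 13–4.
Each option drops at least one matchup (Option I loses to Plan C; Plan F loses to Option I; Plan C loses to Option III; Proposal Blue loses to Option I; Option III loses to Proposal Blue; Option IV loses to Option III); the cycle Option I > Proposal Blue > Option III > Option I rules out a Condorcet winner.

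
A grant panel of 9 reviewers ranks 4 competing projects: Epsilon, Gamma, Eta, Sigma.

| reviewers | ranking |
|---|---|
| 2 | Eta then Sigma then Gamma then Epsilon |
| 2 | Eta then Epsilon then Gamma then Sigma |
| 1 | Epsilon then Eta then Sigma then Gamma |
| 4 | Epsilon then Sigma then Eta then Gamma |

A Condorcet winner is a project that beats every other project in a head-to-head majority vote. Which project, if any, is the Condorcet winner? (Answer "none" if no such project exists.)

Epsilon

Check each pair by majority over 9 ballots:
Epsilon vs Gamma: 7 to 2, Epsilon.
Epsilon vs Eta: Epsilon is ranked higher on 1+4 = 5 ballots, Eta on 4. Epsilon wins 5–4.
Epsilon–Sigma: Epsilon 7–2.
Gamma vs Eta: 0 for Gamma, 9 for Eta — Eta by 9–0.
Gamma vs Sigma: Sigma, 7–2.
Eta vs Sigma: Eta wins 5–4.
Epsilon defeats every rival head-to-head and is the Condorcet winner.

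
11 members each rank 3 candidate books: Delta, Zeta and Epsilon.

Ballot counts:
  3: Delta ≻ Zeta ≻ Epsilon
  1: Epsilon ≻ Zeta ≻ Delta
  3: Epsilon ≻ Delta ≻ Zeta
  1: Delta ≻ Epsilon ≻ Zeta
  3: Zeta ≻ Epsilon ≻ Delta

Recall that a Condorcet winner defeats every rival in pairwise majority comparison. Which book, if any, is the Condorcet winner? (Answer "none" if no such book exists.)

Head-to-head results (11 members):
Delta vs Zeta: 7 to 4, Delta.
Delta vs Epsilon: 3+1 = 4 for Delta, 7 for Epsilon — Epsilon by 7–4.
Zeta vs Epsilon: Zeta preferred on 3+3 = 6 ballots; Zeta wins 6–5.
No book is unbeaten: Delta loses to Epsilon; Zeta loses to Delta; Epsilon loses to Zeta. In particular Delta beats Zeta beats Epsilon beats Delta is a majority cycle — no Condorcet winner exists.

none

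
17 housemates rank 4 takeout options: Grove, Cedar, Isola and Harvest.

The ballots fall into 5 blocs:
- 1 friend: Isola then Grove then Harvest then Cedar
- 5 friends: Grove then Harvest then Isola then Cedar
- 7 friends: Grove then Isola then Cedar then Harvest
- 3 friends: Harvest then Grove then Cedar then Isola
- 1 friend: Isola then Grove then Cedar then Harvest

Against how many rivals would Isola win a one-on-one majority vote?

Isola against each rival (17 friends):
Isola vs Grove: Grove, 15–2.
Isola vs Cedar: 1+5+7+1 = 14 for Isola, 3 for Cedar — Isola by 14–3.
Isola–Harvest: Isola 9–8.
Isola beats Cedar, Harvest; loses to Grove — 2 pairwise wins.

2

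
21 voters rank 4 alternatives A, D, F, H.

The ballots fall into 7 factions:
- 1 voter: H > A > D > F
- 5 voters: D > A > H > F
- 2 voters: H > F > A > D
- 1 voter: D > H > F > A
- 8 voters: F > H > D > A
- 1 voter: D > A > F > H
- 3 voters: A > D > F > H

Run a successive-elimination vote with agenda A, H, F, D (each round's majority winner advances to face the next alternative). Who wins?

D

Round 1: A vs H — 9–12, H advances.
Round 2: H vs F — 9–12, F advances.
Round 3: F vs D — 10–11, D advances.
D survives the agenda.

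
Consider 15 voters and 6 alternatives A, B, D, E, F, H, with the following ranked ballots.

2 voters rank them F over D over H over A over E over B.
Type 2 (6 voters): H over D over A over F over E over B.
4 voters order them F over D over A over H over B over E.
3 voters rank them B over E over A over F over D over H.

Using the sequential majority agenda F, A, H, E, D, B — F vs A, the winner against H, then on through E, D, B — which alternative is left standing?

Round 1: F vs A — 6–9, A advances.
Round 2: A vs H — 7–8, H advances.
Round 3: H vs E — 12–3, H advances.
Round 4: H vs D — 6–9, D advances.
Round 5: D vs B — 12–3, D advances.
D survives the agenda.

D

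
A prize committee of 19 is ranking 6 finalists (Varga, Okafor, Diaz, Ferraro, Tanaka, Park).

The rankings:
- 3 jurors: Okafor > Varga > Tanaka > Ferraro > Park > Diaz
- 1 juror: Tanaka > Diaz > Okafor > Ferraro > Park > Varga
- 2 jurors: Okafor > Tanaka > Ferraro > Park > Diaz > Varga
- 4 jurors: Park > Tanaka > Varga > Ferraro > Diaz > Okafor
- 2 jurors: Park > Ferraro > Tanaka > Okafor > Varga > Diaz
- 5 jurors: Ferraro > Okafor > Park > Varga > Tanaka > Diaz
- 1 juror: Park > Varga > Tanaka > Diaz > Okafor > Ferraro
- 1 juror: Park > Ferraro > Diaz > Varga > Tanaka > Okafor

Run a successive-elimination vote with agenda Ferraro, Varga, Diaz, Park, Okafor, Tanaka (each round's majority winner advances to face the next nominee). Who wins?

Round 1: Ferraro vs Varga — 11–8, Ferraro advances.
Round 2: Ferraro vs Diaz — 17–2, Ferraro advances.
Round 3: Ferraro vs Park — 11–8, Ferraro advances.
Round 4: Ferraro vs Okafor — 12–7, Ferraro advances.
Round 5: Ferraro vs Tanaka — 8–11, Tanaka advances.
The agenda winner is Tanaka.

Tanaka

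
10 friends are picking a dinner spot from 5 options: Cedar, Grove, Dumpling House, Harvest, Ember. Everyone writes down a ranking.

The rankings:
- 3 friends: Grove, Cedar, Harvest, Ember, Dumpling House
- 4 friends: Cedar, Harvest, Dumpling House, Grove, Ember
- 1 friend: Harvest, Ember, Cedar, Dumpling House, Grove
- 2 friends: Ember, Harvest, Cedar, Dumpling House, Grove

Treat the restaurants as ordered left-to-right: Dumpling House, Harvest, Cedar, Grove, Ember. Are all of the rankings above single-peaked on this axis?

no

Axis positions: Dumpling House=1, Harvest=2, Cedar=3, Grove=4, Ember=5.
Bloc 1 (peak Grove at position 4): ranking walks positions 4-3-2-5-1, expanding outward from the peak — single-peaked.
Bloc 2 (peak Cedar at position 3): ranking walks positions 3-2-1-4-5, expanding outward from the peak — single-peaked.
Bloc 3: ranking walks positions 2-5-3-1-4; Ember is ranked above Cedar even though Cedar lies between Ember and the peak Harvest on the axis — preferences dip and rise again. Not single-peaked.
Bloc 4: ranking walks positions 5-2-3-1-4; Harvest is ranked above Grove even though Grove lies between Harvest and the peak Ember on the axis — preferences dip and rise again. Not single-peaked.
Bloc 3 violates single-peakedness, so the profile is not single-peaked on this axis.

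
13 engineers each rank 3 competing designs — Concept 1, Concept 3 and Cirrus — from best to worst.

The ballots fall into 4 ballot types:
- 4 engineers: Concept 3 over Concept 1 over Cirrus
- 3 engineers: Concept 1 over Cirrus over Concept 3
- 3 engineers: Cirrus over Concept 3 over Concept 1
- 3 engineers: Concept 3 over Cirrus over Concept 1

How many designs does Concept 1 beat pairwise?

Concept 1 against each rival (13 engineers):
Concept 1 vs Concept 3: Concept 1 preferred on 3 ballots; Concept 3 wins 10–3.
Concept 1 vs Cirrus: 4+3 = 7 for Concept 1, 6 for Cirrus — Concept 1 by 7–6.
Concept 1 beats Cirrus; loses to Concept 3 — 1 pairwise win.

1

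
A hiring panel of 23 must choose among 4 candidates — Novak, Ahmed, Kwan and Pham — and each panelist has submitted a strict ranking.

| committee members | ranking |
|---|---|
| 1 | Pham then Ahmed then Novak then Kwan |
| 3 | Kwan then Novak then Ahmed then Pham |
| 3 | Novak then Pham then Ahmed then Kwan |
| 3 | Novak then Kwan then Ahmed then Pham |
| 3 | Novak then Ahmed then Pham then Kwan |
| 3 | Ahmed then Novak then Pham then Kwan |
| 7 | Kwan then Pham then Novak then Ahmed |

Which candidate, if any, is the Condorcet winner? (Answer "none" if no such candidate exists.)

Novak

Head-to-head results (23 committee members):
Novak vs Ahmed: Novak, 19–4.
Novak vs Kwan: Novak, 13–10.
Novak vs Pham: Novak, 15–8.
Ahmed–Kwan: Kwan 13–10.
Ahmed vs Pham: Ahmed wins 12–11.
Kwan–Pham: Kwan 13–10.
Novak beats each of Ahmed, Kwan, Pham — Novak is the Condorcet winner.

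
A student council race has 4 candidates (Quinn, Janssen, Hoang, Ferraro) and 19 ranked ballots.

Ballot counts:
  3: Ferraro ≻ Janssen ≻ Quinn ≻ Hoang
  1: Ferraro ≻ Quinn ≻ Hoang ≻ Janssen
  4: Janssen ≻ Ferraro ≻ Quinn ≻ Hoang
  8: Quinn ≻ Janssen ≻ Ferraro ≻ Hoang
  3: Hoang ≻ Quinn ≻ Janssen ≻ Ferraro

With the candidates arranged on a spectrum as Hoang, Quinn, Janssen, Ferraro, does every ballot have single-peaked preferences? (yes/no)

no

Axis positions: Hoang=1, Quinn=2, Janssen=3, Ferraro=4.
Group 1 (peak Ferraro at position 4): ranking walks positions 4-3-2-1, expanding outward from the peak — single-peaked.
Group 2: ranking walks positions 4-2-1-3; Quinn is ranked above Janssen even though Janssen lies between Quinn and the peak Ferraro on the axis — preferences dip and rise again. Not single-peaked.
Group 3 (peak Janssen at position 3): ranking walks positions 3-4-2-1, expanding outward from the peak — single-peaked.
Group 4 (peak Quinn at position 2): ranking walks positions 2-3-4-1, expanding outward from the peak — single-peaked.
Group 5 (peak Hoang at position 1): ranking walks positions 1-2-3-4, expanding outward from the peak — single-peaked.
Group 2 violates single-peakedness, so the profile is not single-peaked on this axis.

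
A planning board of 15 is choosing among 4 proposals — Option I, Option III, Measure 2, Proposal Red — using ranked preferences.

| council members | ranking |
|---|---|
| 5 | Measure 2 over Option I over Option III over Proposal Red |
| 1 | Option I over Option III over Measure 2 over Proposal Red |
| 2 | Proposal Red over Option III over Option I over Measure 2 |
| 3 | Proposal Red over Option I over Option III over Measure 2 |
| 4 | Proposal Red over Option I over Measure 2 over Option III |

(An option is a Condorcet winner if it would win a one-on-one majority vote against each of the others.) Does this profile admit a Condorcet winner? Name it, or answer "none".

Proposal Red

Head-to-head results (15 council members):
Option I vs Option III: Option I wins 13–2.
Option I vs Measure 2: 10 to 5, Option I.
Option I vs Proposal Red: Option I is ranked higher on 5+1 = 6 ballots, Proposal Red on 9. Proposal Red wins 9–6.
Option III vs Measure 2: Measure 2, 9–6.
Option III vs Proposal Red: 6 to 9, Proposal Red.
Measure 2 vs Proposal Red: Measure 2 is ranked higher on 5+1 = 6 ballots, Proposal Red on 9. Proposal Red wins 9–6.
Proposal Red beats each of Option I, Option III, Measure 2 — Proposal Red is the Condorcet winner.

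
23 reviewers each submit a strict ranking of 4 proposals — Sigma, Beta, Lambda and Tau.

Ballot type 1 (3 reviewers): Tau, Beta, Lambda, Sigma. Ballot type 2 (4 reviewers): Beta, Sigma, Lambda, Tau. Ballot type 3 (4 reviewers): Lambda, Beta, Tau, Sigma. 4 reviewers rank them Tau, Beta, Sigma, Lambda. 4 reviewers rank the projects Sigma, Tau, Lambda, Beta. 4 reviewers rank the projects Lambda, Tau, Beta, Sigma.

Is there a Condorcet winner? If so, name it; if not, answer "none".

Check each pair by majority over 23 ballots:
Sigma vs Beta: 4 to 19, Beta.
Sigma vs Lambda: Sigma is ranked higher on 4+4+4 = 12 ballots, Lambda on 11. Sigma wins 12–11.
Sigma vs Tau: Sigma preferred on 4+4 = 8 ballots; Tau wins 15–8.
Beta vs Lambda: Beta is ranked higher on 3+4+4 = 11 ballots, Lambda on 12. Lambda wins 12–11.
Beta vs Tau: Beta preferred on 4+4 = 8 ballots; Tau wins 15–8.
Lambda vs Tau: 4+4+4 = 12 for Lambda, 11 for Tau — Lambda by 12–11.
Each project drops at least one matchup (Sigma loses to Beta; Beta loses to Lambda; Lambda loses to Sigma; Tau loses to Lambda); the cycle Sigma beats Lambda beats Beta beats Sigma rules out a Condorcet winner.

none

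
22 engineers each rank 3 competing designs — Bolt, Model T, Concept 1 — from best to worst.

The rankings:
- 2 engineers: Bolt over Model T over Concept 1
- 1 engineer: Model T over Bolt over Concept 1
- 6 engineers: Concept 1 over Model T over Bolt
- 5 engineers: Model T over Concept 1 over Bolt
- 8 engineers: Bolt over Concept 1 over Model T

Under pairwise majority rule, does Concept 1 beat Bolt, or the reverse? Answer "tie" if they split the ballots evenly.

Ballots ranking Concept 1 above Bolt: 6 + 5 = 11.
Ballots ranking Bolt above Concept 1: 22 − 11 = 11.
11–11: the pair ties.

tie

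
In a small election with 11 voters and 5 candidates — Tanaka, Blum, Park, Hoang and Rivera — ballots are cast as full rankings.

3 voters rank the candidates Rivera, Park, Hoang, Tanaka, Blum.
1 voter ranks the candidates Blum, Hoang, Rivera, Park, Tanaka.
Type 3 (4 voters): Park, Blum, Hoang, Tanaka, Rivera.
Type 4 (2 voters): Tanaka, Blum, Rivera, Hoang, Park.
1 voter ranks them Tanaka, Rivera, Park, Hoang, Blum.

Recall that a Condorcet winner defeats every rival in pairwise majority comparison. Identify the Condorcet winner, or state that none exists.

Pairwise majorities:
Tanaka vs Blum: Tanaka wins 6–5.
Tanaka vs Park: 2+1 = 3 for Tanaka, 8 for Park — Park by 8–3.
Tanaka vs Hoang: Tanaka is ranked higher on 2+1 = 3 ballots, Hoang on 8. Hoang wins 8–3.
Tanaka vs Rivera: Tanaka is ranked higher on 4+2+1 = 7 ballots, Rivera on 4. Tanaka wins 7–4.
Blum–Park: Park 8–3.
Blum vs Hoang: Blum, 7–4.
Blum–Rivera: Blum 7–4.
Park vs Hoang: Park wins 8–3.
Park vs Rivera: Park preferred on 4 ballots; Rivera wins 7–4.
Hoang vs Rivera: Hoang is ranked higher on 1+4 = 5 ballots, Rivera on 6. Rivera wins 6–5.
Every candidate loses at least once (Tanaka loses to Park; Blum loses to Tanaka; Park loses to Rivera; Hoang loses to Blum; Rivera loses to Tanaka). The majority relation contains the cycle Tanaka beats Blum beats Hoang beats Tanaka, so there is no Condorcet winner.

none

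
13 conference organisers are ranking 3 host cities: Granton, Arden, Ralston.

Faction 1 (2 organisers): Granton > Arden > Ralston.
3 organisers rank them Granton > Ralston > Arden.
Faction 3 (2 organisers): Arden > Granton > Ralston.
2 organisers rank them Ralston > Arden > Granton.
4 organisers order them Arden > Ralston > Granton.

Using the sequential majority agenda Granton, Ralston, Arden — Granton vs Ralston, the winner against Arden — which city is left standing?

Round 1: Granton vs Ralston — 7–6, Granton advances.
Round 2: Granton vs Arden — 5–8, Arden advances.
Arden survives the agenda.

Arden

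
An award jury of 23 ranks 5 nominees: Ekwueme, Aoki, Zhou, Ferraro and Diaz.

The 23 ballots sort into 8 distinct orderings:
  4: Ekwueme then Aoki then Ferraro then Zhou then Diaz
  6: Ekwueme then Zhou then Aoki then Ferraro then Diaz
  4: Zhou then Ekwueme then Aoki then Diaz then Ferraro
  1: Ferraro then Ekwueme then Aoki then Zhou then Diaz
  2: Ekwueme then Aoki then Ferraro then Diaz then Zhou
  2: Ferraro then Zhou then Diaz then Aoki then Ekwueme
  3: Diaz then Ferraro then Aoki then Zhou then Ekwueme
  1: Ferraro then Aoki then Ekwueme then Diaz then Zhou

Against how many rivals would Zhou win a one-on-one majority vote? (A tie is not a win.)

Zhou against each rival (23 jurors):
Zhou vs Ekwueme: Zhou is ranked higher on 4+2+3 = 9 ballots, Ekwueme on 14. Ekwueme wins 14–9.
Zhou vs Aoki: 12 to 11, Zhou.
Zhou vs Ferraro: Ferraro, 13–10.
Zhou vs Diaz: 17 to 6, Zhou.
Zhou beats Aoki, Diaz; loses to Ekwueme, Ferraro — 2 pairwise wins.

2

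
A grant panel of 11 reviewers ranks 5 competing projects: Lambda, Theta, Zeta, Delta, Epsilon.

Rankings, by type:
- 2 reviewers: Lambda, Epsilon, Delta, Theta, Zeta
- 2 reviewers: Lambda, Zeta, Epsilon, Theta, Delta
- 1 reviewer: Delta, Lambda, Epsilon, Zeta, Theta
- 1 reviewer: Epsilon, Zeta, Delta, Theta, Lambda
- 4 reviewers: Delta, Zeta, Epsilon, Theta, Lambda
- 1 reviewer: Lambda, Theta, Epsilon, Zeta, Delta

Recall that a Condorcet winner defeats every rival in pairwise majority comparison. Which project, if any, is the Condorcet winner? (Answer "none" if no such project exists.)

Check each pair by majority over 11 ballots:
Lambda vs Theta: Lambda wins 6–5.
Lambda vs Zeta: 2+2+1+1 = 6 for Lambda, 5 for Zeta — Lambda by 6–5.
Lambda–Delta: Delta 6–5.
Lambda vs Epsilon: Lambda is ranked higher on 2+2+1+1 = 6 ballots, Epsilon on 5. Lambda wins 6–5.
Theta vs Zeta: Theta is ranked higher on 2+1 = 3 ballots, Zeta on 8. Zeta wins 8–3.
Theta vs Delta: Delta wins 8–3.
Theta vs Epsilon: Epsilon, 10–1.
Zeta vs Delta: Delta, 7–4.
Zeta vs Epsilon: Zeta, 6–5.
Delta vs Epsilon: Epsilon, 6–5.
Each project drops at least one matchup (Lambda loses to Delta; Theta loses to Lambda; Zeta loses to Lambda; Delta loses to Epsilon; Epsilon loses to Lambda); the cycle Lambda beats Epsilon beats Delta beats Lambda rules out a Condorcet winner.

none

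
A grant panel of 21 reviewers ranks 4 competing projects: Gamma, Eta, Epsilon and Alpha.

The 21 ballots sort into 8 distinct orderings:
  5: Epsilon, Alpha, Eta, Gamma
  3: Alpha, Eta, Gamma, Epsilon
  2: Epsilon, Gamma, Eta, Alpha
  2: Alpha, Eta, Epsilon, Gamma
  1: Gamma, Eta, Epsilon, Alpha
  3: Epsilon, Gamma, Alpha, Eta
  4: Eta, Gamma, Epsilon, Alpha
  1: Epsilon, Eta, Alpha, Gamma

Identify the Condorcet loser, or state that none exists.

Gamma

Pairwise majorities:
Gamma vs Eta: Eta wins 15–6.
Gamma–Epsilon: Epsilon 13–8.
Gamma vs Alpha: Alpha wins 11–10.
Eta vs Epsilon: Eta preferred on 3+2+1+4 = 10 ballots; Epsilon wins 11–10.
Eta vs Alpha: 2+1+4+1 = 8 for Eta, 13 for Alpha — Alpha by 13–8.
Epsilon vs Alpha: 5+2+1+3+4+1 = 16 for Epsilon, 5 for Alpha — Epsilon by 16–5.
Gamma is beaten in every head-to-head and is the Condorcet loser.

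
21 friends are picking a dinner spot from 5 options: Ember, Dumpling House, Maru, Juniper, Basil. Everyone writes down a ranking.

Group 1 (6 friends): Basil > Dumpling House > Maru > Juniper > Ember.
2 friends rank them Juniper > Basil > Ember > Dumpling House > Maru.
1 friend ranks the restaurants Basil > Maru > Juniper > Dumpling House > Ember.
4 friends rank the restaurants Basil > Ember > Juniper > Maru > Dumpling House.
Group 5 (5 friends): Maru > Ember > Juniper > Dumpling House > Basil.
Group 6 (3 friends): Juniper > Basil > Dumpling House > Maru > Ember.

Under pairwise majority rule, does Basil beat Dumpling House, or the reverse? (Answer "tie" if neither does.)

Ballots ranking Basil above Dumpling House: 6 + 2 + 1 + 4 + 3 = 16.
Ballots ranking Dumpling House above Basil: 21 − 16 = 5.
Basil wins the head-to-head 16–5.

Basil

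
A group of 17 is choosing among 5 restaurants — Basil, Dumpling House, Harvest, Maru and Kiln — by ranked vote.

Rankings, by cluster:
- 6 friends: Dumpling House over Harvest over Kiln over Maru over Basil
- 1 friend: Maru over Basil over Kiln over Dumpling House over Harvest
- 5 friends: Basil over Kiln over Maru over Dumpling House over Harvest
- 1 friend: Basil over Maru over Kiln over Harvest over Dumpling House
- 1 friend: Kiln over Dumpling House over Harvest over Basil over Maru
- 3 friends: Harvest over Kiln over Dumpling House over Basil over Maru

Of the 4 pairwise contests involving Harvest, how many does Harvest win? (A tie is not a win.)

Harvest against each rival (17 friends):
Harvest–Basil: Harvest 10–7.
Harvest vs Dumpling House: 1+3 = 4 for Harvest, 13 for Dumpling House — Dumpling House by 13–4.
Harvest vs Maru: Harvest is ranked higher on 6+1+3 = 10 ballots, Maru on 7. Harvest wins 10–7.
Harvest vs Kiln: 9 to 8, Harvest.
Harvest beats Basil, Maru, Kiln; loses to Dumpling House — 3 pairwise wins.

3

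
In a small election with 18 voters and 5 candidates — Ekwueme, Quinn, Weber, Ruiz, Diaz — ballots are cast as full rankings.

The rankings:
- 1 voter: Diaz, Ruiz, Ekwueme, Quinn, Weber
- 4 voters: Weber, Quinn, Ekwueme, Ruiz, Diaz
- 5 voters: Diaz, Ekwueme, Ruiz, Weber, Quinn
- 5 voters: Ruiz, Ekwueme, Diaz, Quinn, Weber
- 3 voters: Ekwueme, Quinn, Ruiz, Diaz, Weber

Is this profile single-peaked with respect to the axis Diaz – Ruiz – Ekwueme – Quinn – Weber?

Axis positions: Diaz=1, Ruiz=2, Ekwueme=3, Quinn=4, Weber=5.
Faction 1 (peak Diaz at position 1): ranking walks positions 1-2-3-4-5, expanding outward from the peak — single-peaked.
Faction 2 (peak Weber at position 5): ranking walks positions 5-4-3-2-1, expanding outward from the peak — single-peaked.
Faction 3: ranking walks positions 1-3-2-5-4; Ekwueme is ranked above Ruiz even though Ruiz lies between Ekwueme and the peak Diaz on the axis — preferences dip and rise again. Not single-peaked.
Faction 4 (peak Ruiz at position 2): ranking walks positions 2-3-1-4-5, expanding outward from the peak — single-peaked.
Faction 5 (peak Ekwueme at position 3): ranking walks positions 3-4-2-1-5, expanding outward from the peak — single-peaked.
Faction 3 violates single-peakedness, so the profile is not single-peaked on this axis.

no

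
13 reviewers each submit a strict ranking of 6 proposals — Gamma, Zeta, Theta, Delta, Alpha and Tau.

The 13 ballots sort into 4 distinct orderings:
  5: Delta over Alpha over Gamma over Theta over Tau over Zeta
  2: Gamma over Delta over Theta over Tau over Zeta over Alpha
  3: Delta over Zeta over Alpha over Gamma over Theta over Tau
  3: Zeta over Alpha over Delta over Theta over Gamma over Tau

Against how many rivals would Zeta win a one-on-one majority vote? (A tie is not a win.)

Zeta against each rival (13 reviewers):
Zeta vs Gamma: Zeta preferred on 3+3 = 6 ballots; Gamma wins 7–6.
Zeta vs Theta: 3+3 = 6 for Zeta, 7 for Theta — Theta by 7–6.
Zeta vs Delta: Delta, 10–3.
Zeta vs Alpha: Zeta is ranked higher on 2+3+3 = 8 ballots, Alpha on 5. Zeta wins 8–5.
Zeta vs Tau: Zeta preferred on 3+3 = 6 ballots; Tau wins 7–6.
Zeta beats Alpha; loses to Gamma, Theta, Delta, Tau — 1 pairwise win.

1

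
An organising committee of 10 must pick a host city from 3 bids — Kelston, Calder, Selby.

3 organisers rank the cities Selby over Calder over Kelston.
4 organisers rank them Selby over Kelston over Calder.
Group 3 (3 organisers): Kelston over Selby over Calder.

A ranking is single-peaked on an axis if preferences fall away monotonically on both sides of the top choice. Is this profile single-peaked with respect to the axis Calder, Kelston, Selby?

Axis positions: Calder=1, Kelston=2, Selby=3.
Group 1: ranking walks positions 3-1-2; Calder is ranked above Kelston even though Kelston lies between Calder and the peak Selby on the axis — preferences dip and rise again. Not single-peaked.
Group 2 (peak Selby at position 3): ranking walks positions 3-2-1, expanding outward from the peak — single-peaked.
Group 3 (peak Kelston at position 2): ranking walks positions 2-3-1, expanding outward from the peak — single-peaked.
Group 1 violates single-peakedness, so the profile is not single-peaked on this axis.

no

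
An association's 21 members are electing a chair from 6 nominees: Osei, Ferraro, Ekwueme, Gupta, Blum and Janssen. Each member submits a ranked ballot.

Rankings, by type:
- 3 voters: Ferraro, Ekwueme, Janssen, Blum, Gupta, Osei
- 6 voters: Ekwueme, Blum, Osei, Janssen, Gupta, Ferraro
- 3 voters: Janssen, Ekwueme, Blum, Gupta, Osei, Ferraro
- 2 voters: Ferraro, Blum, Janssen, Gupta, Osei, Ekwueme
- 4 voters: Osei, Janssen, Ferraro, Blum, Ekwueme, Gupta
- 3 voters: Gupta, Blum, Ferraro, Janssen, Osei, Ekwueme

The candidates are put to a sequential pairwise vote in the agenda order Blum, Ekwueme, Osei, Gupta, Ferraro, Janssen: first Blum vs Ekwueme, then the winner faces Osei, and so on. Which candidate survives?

Round 1: Blum vs Ekwueme — 9–12, Ekwueme advances.
Round 2: Ekwueme vs Osei — 12–9, Ekwueme advances.
Round 3: Ekwueme vs Gupta — 16–5, Ekwueme advances.
Round 4: Ekwueme vs Ferraro — 9–12, Ferraro advances.
Round 5: Ferraro vs Janssen — 8–13, Janssen advances.
The agenda winner is Janssen.

Janssen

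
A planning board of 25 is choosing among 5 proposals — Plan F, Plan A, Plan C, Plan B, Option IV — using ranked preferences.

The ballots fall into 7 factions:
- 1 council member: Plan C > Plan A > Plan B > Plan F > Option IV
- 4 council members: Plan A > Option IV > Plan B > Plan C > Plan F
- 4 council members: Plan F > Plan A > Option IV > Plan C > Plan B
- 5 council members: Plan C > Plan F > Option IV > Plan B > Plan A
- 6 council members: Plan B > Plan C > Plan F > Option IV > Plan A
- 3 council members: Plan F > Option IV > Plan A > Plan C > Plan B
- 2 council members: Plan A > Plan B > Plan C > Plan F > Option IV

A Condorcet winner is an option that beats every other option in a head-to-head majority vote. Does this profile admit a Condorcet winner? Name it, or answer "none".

Check each pair by majority over 25 ballots:
Plan F vs Plan A: Plan F is ranked higher on 4+5+6+3 = 18 ballots, Plan A on 7. Plan F wins 18–7.
Plan F vs Plan C: 4+3 = 7 for Plan F, 18 for Plan C — Plan C by 18–7.
Plan F vs Plan B: Plan F preferred on 4+5+3 = 12 ballots; Plan B wins 13–12.
Plan F vs Option IV: 1+4+5+6+3+2 = 21 for Plan F, 4 for Option IV — Plan F by 21–4.
Plan A vs Plan C: 13 to 12, Plan A.
Plan A vs Plan B: Plan A preferred on 1+4+4+3+2 = 14 ballots; Plan A wins 14–11.
Plan A vs Option IV: 11 to 14, Option IV.
Plan C vs Plan B: 1+4+5+3 = 13 for Plan C, 12 for Plan B — Plan C by 13–12.
Plan C vs Option IV: 1+5+6+2 = 14 for Plan C, 11 for Option IV — Plan C by 14–11.
Plan B vs Option IV: 9 to 16, Option IV.
Each option drops at least one matchup (Plan F loses to Plan C; Plan A loses to Plan F; Plan C loses to Plan A; Plan B loses to Plan A; Option IV loses to Plan F); the cycle Plan F beats Plan A beats Plan C beats Plan F rules out a Condorcet winner.

none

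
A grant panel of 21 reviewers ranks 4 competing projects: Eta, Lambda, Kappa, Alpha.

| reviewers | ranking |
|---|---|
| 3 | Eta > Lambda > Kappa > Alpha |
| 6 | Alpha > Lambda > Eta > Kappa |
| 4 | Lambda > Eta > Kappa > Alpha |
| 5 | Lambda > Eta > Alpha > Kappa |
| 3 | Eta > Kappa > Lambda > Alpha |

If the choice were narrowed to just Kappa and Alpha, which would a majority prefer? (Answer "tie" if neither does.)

Alpha

Ballots ranking Kappa above Alpha: 3 + 4 + 3 = 10.
Ballots ranking Alpha above Kappa: 21 − 10 = 11.
Alpha wins the head-to-head 11–10.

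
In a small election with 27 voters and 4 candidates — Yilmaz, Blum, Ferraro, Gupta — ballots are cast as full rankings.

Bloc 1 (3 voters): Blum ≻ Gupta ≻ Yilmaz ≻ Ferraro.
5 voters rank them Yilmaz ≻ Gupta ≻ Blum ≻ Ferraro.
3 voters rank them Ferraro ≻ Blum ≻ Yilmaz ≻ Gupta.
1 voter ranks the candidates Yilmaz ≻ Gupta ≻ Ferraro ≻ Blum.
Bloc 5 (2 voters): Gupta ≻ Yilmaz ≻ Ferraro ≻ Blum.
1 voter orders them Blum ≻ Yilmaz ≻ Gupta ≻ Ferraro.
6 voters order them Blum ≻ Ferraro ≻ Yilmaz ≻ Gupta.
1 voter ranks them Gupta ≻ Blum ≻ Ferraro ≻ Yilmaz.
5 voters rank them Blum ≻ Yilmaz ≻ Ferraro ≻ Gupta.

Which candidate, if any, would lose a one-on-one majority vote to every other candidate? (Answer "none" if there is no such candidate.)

Head-to-head results (27 voters):
Yilmaz vs Blum: Blum, 19–8.
Yilmaz–Ferraro: Yilmaz 17–10.
Yilmaz vs Gupta: 21 to 6, Yilmaz.
Blum vs Ferraro: 3+5+1+6+1+5 = 21 for Blum, 6 for Ferraro — Blum by 21–6.
Blum vs Gupta: 3+3+1+6+5 = 18 for Blum, 9 for Gupta — Blum by 18–9.
Ferraro vs Gupta: Ferraro, 14–13.
Gupta is beaten in every head-to-head and is the Condorcet loser.

Gupta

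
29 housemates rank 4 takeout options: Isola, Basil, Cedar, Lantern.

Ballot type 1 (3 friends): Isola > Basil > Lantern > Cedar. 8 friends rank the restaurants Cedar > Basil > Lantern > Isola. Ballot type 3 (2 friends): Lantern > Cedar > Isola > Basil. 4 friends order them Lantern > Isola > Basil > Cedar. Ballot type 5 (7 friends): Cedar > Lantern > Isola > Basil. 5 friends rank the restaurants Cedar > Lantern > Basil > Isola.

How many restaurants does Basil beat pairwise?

Basil against each rival (29 friends):
Basil–Isola: Isola 16–13.
Basil vs Cedar: Cedar wins 22–7.
Basil vs Lantern: Basil preferred on 3+8 = 11 ballots; Lantern wins 18–11.
Basil beats no one; loses to Isola, Cedar, Lantern — 0 pairwise wins.

0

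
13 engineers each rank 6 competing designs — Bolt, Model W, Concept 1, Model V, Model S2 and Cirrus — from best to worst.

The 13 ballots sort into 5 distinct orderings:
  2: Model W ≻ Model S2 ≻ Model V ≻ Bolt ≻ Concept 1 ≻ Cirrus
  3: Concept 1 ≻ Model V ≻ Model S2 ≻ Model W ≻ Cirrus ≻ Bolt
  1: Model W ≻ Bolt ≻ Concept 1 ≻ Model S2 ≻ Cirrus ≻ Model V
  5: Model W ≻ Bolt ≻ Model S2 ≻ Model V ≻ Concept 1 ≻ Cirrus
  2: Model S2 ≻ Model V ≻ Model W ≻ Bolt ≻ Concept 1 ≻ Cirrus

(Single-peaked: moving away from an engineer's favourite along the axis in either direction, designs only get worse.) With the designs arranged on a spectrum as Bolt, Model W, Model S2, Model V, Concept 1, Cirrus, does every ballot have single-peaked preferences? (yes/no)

Axis positions: Bolt=1, Model W=2, Model S2=3, Model V=4, Concept 1=5, Cirrus=6.
Type 1 (peak Model W at position 2): ranking walks positions 2-3-4-1-5-6, expanding outward from the peak — single-peaked.
Type 2 (peak Concept 1 at position 5): ranking walks positions 5-4-3-2-6-1, expanding outward from the peak — single-peaked.
Type 3: ranking walks positions 2-1-5-3-6-4; Concept 1 is ranked above Model S2 even though Model S2 lies between Concept 1 and the peak Model W on the axis — preferences dip and rise again. Not single-peaked.
Type 4 (peak Model W at position 2): ranking walks positions 2-1-3-4-5-6, expanding outward from the peak — single-peaked.
Type 5 (peak Model S2 at position 3): ranking walks positions 3-4-2-1-5-6, expanding outward from the peak — single-peaked.
Type 3 violates single-peakedness, so the profile is not single-peaked on this axis.

no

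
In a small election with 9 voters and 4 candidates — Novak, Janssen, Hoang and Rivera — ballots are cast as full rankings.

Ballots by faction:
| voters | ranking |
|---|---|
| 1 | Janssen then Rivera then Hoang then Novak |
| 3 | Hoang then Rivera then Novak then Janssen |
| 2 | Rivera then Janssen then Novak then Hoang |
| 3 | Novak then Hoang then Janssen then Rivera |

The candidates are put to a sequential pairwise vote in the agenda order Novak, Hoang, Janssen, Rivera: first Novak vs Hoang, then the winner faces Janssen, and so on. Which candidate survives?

Rivera

Round 1: Novak vs Hoang — 5–4, Novak advances.
Round 2: Novak vs Janssen — 6–3, Novak advances.
Round 3: Novak vs Rivera — 3–6, Rivera advances.
The agenda winner is Rivera.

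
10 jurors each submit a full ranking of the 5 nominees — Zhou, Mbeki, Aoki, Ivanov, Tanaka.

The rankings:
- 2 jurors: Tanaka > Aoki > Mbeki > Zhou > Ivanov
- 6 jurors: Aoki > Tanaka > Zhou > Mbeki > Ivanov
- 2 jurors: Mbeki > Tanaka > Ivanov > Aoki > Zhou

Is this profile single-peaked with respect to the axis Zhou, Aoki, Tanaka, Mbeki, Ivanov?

Axis positions: Zhou=1, Aoki=2, Tanaka=3, Mbeki=4, Ivanov=5.
Bloc 1 (peak Tanaka at position 3): ranking walks positions 3-2-4-1-5, expanding outward from the peak — single-peaked.
Bloc 2 (peak Aoki at position 2): ranking walks positions 2-3-1-4-5, expanding outward from the peak — single-peaked.
Bloc 3 (peak Mbeki at position 4): ranking walks positions 4-3-5-2-1, expanding outward from the peak — single-peaked.
Every ranking is single-peaked on this axis.

yes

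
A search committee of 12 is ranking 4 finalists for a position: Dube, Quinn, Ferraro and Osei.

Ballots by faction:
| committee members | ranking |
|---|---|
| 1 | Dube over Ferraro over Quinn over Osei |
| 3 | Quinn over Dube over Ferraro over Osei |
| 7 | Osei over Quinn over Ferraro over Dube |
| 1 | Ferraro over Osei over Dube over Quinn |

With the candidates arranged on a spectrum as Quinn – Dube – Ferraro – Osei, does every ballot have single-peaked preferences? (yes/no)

Axis positions: Quinn=1, Dube=2, Ferraro=3, Osei=4.
Faction 1 (peak Dube at position 2): ranking walks positions 2-3-1-4, expanding outward from the peak — single-peaked.
Faction 2 (peak Quinn at position 1): ranking walks positions 1-2-3-4, expanding outward from the peak — single-peaked.
Faction 3: ranking walks positions 4-1-3-2; Quinn is ranked above Ferraro even though Ferraro lies between Quinn and the peak Osei on the axis — preferences dip and rise again. Not single-peaked.
Faction 4 (peak Ferraro at position 3): ranking walks positions 3-4-2-1, expanding outward from the peak — single-peaked.
Faction 3 violates single-peakedness, so the profile is not single-peaked on this axis.

no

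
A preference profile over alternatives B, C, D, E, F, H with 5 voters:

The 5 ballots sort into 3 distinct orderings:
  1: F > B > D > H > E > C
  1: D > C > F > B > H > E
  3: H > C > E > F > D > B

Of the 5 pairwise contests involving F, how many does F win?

2

F against each rival (5 voters):
F–B: F 5–0.
F vs C: C, 4–1.
F vs D: F preferred on 1+3 = 4 ballots; F wins 4–1.
F vs E: E, 3–2.
F vs H: H wins 3–2.
F beats B, D; loses to C, E, H — 2 pairwise wins.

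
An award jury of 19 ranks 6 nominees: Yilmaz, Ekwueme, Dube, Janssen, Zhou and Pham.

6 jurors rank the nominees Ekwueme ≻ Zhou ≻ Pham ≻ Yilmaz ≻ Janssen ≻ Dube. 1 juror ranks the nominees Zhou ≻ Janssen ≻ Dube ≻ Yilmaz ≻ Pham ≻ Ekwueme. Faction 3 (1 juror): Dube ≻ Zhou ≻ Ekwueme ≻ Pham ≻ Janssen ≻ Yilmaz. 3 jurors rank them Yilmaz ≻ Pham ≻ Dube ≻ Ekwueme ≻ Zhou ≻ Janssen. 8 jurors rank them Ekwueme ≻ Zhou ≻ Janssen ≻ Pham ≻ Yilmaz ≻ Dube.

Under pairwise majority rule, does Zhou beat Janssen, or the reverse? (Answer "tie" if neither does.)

Zhou

Ballots ranking Zhou above Janssen: 6 + 1 + 1 + 3 + 8 = 19.
Ballots ranking Janssen above Zhou: 19 − 19 = 0.
Zhou wins the head-to-head 19–0.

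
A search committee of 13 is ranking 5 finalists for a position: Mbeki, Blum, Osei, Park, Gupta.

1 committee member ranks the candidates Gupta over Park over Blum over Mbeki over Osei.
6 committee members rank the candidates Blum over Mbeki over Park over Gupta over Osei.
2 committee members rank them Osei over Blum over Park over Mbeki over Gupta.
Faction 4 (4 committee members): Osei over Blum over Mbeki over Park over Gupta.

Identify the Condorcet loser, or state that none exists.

Pairwise majorities:
Mbeki vs Blum: Blum, 13–0.
Mbeki vs Osei: 1+6 = 7 for Mbeki, 6 for Osei — Mbeki by 7–6.
Mbeki vs Park: Mbeki, 10–3.
Mbeki vs Gupta: Mbeki is ranked higher on 6+2+4 = 12 ballots, Gupta on 1. Mbeki wins 12–1.
Blum vs Osei: 1+6 = 7 for Blum, 6 for Osei — Blum by 7–6.
Blum vs Park: Blum wins 12–1.
Blum vs Gupta: Blum preferred on 6+2+4 = 12 ballots; Blum wins 12–1.
Osei vs Park: 2+4 = 6 for Osei, 7 for Park — Park by 7–6.
Osei vs Gupta: Gupta wins 7–6.
Park–Gupta: Park 12–1.
Osei loses to every other candidate — it is the Condorcet loser.

Osei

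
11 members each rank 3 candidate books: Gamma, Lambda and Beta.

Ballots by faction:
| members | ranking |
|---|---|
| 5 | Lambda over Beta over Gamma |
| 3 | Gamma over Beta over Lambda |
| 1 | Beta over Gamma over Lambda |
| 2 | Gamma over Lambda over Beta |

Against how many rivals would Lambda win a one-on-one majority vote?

1

Lambda against each rival (11 members):
Lambda vs Gamma: 5 to 6, Gamma.
Lambda vs Beta: Lambda wins 7–4.
Lambda beats Beta; loses to Gamma — 1 pairwise win.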